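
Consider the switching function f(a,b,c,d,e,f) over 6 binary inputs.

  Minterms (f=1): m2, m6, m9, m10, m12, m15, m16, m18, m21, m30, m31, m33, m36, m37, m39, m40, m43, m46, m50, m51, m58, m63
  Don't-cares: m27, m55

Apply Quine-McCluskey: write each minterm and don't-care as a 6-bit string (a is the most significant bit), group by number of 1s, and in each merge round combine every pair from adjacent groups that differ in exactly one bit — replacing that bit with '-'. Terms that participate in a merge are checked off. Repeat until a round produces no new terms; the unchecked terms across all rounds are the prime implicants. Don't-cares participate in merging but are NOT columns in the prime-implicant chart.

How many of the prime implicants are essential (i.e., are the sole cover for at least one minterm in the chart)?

[col 0] 000010*, 000110*, 001001, 001010*, 001100, 001111*, 010000*, 010010*, 010101, 011011*, 011110*, 011111*, 100001*, 100100*, 100101*, 100111*, 101000, 101011, 101110, 110010*, 110011*, 110111*, 111010*, 111111*
[col 1] -10010, -11111, 0-0010, 0-1111, 00-010, 000-10, 0100-0, 011-11, 01111-, 1-0111, 100-01, 1001-1, 10010-, 11-010, 11-111, 110-11, 11001-
Prime implicants: -10010, -11111, 0-0010, 0-1111, 00-010, 000-10, 001001, 001100, 0100-0, 010101, 011-11, 01111-, 1-0111, 100-01, 1001-1, 10010-, 101000, 101011, 101110, 11-010, 11-111, 110-11, 11001-
PI chart (minterm → PIs covering it):
  2 | 0-0010,00-010,000-10
  6 | 000-10  (sole → essential)
  9 | 001001  (sole → essential)
  10 | 00-010  (sole → essential)
  12 | 001100  (sole → essential)
  15 | 0-1111  (sole → essential)
  16 | 0100-0  (sole → essential)
  18 | -10010,0-0010,0100-0
  21 | 010101  (sole → essential)
  30 | 01111-  (sole → essential)
  31 | -11111,0-1111,011-11,01111-
  33 | 100-01  (sole → essential)
  36 | 10010-  (sole → essential)
  37 | 100-01,1001-1,10010-
  39 | 1-0111,1001-1
  40 | 101000  (sole → essential)
  43 | 101011  (sole → essential)
  46 | 101110  (sole → essential)
  50 | -10010,11-010,11001-
  51 | 110-11,11001-
  58 | 11-010  (sole → essential)
  63 | -11111,11-111
Essential prime implicants: 0-1111, 00-010, 000-10, 001001, 001100, 0100-0, 010101, 01111-, 100-01, 10010-, 101000, 101011, 101110, 11-010

14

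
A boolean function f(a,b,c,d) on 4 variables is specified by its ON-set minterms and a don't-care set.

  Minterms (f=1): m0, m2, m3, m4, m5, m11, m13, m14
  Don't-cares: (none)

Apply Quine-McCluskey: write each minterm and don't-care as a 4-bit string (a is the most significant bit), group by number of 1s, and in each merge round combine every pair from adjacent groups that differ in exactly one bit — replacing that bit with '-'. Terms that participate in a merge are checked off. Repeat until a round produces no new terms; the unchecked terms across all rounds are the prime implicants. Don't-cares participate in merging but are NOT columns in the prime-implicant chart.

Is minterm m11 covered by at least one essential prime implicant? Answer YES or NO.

YES

size-2^0 implicants → 0000(✓)  0010(✓)  0011(✓)  0100(✓)  0101(✓)  1011(✓)  1101(✓)  1110
size-2^1 implicants → -011  -101  0-00  00-0  001-  010-
Unchecked terms (primes): -011, -101, 0-00, 00-0, 001-, 010-, 1110
Minterm coverage:
  m0 ⊆ 0-00,00-0
  m2 ⊆ 00-0,001-
  m3 ⊆ -011,001-
  m4 ⊆ 0-00,010-
  m5 ⊆ -101,010-
  m11 ⊆ -011 [E]
  m13 ⊆ -101 [E]
  m14 ⊆ 1110 [E]
E = {-011, -101, 1110}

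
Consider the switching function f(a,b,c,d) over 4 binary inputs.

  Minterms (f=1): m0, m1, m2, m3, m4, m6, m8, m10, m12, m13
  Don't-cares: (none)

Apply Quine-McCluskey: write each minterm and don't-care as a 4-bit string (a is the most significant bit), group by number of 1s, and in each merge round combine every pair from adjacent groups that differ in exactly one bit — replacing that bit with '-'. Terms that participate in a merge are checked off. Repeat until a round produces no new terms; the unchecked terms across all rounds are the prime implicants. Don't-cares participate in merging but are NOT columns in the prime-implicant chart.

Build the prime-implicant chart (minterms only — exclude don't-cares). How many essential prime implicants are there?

4

size-2^0 implicants → 0000(✓)  0001(✓)  0010(✓)  0011(✓)  0100(✓)  0110(✓)  1000(✓)  1010(✓)  1100(✓)  1101(✓)
size-2^1 implicants → -000(✓)  -010(✓)  -100(✓)  0-00(✓)  0-10(✓)  00-0(✓)  00-1(✓)  000-(✓)  001-(✓)  01-0(✓)  1-00(✓)  10-0(✓)  110-
size-2^2 implicants → --00  -0-0  0--0  00--
Unchecked terms (primes): --00, -0-0, 0--0, 00--, 110-
Minterm coverage:
  m0 ⊆ --00,-0-0,0--0,00--
  m1 ⊆ 00-- [E]
  m2 ⊆ -0-0,0--0,00--
  m3 ⊆ 00-- [E]
  m4 ⊆ --00,0--0
  m6 ⊆ 0--0 [E]
  m8 ⊆ --00,-0-0
  m10 ⊆ -0-0 [E]
  m12 ⊆ --00,110-
  m13 ⊆ 110- [E]
E = {-0-0, 0--0, 00--, 110-}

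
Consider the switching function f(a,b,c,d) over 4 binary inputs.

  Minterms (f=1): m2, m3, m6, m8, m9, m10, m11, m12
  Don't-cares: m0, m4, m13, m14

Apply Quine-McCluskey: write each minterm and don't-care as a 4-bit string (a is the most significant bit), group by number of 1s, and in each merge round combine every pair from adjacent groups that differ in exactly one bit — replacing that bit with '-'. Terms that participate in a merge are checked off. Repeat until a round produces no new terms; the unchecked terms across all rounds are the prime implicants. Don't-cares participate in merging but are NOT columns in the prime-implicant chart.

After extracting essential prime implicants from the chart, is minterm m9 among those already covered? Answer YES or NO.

NO

Round 0: 0000✓ 0010✓ 0011✓ 0100✓ 0110✓ 1000✓ 1001✓ 1010✓ 1011✓ 1100✓ 1101✓ 1110✓
Round 1: -000✓ -010✓ -011✓ -100✓ -110✓ 0-00✓ 0-10✓ 00-0✓ 001-✓ 01-0✓ 1-00✓ 1-01✓ 1-10✓ 10-0✓ 10-1✓ 100-✓ 101-✓ 11-0✓ 110-✓
Round 2: --00✓ --10✓ -0-0✓ -01- -1-0✓ 0--0✓ 1--0✓ 1-0- 10--
Round 3: ---0
PIs = {---0, -01-, 1-0-, 10--}
Coverage chart:
  m2: ---0,-01-
  m3: -01- ←essential
  m6: ---0 ←essential
  m8: ---0,1-0-,10--
  m9: 1-0-,10--
  m10: ---0,-01-,10--
  m11: -01-,10--
  m12: ---0,1-0-
Essential: ---0, -01-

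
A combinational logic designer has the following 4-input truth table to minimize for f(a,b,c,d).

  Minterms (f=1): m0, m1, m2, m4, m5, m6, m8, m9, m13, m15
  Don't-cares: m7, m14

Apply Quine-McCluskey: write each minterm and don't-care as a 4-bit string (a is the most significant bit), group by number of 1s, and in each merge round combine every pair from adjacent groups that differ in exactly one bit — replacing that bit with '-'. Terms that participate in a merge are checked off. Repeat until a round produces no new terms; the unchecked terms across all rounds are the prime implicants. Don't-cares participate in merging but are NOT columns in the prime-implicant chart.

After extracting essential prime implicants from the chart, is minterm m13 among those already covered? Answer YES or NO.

NO

[col 0] 0000*, 0001*, 0010*, 0100*, 0101*, 0110*, 0111*, 1000*, 1001*, 1101*, 1110*, 1111*
[col 1] -000*, -001*, -101*, -110*, -111*, 0-00*, 0-01*, 0-10*, 00-0*, 000-*, 01-0*, 01-1*, 010-*, 011-*, 1-01*, 100-*, 11-1*, 111-*
[col 2] --01, -00-, -1-1, -11-, 0--0, 0-0-, 01--
Prime implicants: --01, -00-, -1-1, -11-, 0--0, 0-0-, 01--
PI chart (minterm → PIs covering it):
  0 | -00-,0--0,0-0-
  1 | --01,-00-,0-0-
  2 | 0--0  (sole → essential)
  4 | 0--0,0-0-,01--
  5 | --01,-1-1,0-0-,01--
  6 | -11-,0--0,01--
  8 | -00-  (sole → essential)
  9 | --01,-00-
  13 | --01,-1-1
  15 | -1-1,-11-
Essential prime implicants: -00-, 0--0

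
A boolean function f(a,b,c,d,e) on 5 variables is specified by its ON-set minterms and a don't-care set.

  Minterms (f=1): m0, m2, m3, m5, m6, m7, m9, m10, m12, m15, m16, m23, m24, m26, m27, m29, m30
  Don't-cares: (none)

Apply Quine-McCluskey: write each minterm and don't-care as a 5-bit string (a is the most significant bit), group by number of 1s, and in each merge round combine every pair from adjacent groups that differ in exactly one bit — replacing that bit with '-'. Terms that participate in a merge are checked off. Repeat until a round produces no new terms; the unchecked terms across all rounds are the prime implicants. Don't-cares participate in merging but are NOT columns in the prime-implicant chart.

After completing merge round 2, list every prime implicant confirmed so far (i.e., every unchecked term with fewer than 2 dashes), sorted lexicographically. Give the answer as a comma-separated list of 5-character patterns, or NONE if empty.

-0000, -0111, -1010, 0-010, 0-111, 000-0, 001-1, 01001, 01100, 1-000, 11-10, 110-0, 1101-, 11101

[col 0] 00000*, 00010*, 00011*, 00101*, 00110*, 00111*, 01001, 01010*, 01100, 01111*, 10000*, 10111*, 11000*, 11010*, 11011*, 11101, 11110*
[col 1] -0000, -0111, -1010, 0-010, 0-111, 00-10*, 00-11*, 000-0, 0001-*, 001-1, 0011-*, 1-000, 11-10, 110-0, 1101-
[col 2] 00-1-
Prime implicants: -0000, -0111, -1010, 0-010, 0-111, 00-1-, 000-0, 001-1, 01001, 01100, 1-000, 11-10, 110-0, 1101-, 11101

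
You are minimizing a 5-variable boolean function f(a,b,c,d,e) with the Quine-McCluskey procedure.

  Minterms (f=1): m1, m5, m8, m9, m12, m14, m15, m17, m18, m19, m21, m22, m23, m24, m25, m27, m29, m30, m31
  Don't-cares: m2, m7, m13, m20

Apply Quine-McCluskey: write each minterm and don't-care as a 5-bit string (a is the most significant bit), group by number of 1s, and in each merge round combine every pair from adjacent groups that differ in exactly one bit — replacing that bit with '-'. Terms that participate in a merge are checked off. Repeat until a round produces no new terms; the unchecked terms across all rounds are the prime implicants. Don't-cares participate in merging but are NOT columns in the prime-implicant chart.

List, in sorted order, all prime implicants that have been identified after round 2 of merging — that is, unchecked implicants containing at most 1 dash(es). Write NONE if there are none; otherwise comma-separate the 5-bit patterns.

Round 0: 00001✓ 00010✓ 00101✓ 00111✓ 01000✓ 01001✓ 01100✓ 01101✓ 01110✓ 01111✓ 10001✓ 10010✓ 10011✓ 10100✓ 10101✓ 10110✓ 10111✓ 11000✓ 11001✓ 11011✓ 11101✓ 11110✓ 11111✓
Round 1: -0001✓ -0010 -0101✓ -0111✓ -1000✓ -1001✓ -1101✓ -1110✓ -1111✓ 0-001✓ 0-101✓ 0-111✓ 00-01✓ 001-1✓ 01-00✓ 01-01✓ 0100-✓ 011-0✓ 011-1✓ 0110-✓ 0111-✓ 1-001✓ 1-011✓ 1-101✓ 1-110✓ 1-111✓ 10-01✓ 10-10✓ 10-11✓ 100-1✓ 1001-✓ 101-0✓ 101-1✓ 1010-✓ 1011-✓ 11-01✓ 11-11✓ 110-1✓ 1100-✓ 111-1✓ 1111-✓
Round 2: --001✓ --101✓ --111✓ -0-01✓ -01-1✓ -1-01✓ -100- -11-1✓ -111- 0--01✓ 0-1-1✓ 01-0- 011-- 1--01✓ 1--11✓ 1-0-1✓ 1-1-1✓ 1-11- 10--1✓ 10-1- 101-- 11--1✓
Round 3: ---01 --1-1 1---1
PIs = {---01, --1-1, -0010, -100-, -111-, 01-0-, 011--, 1---1, 1-11-, 10-1-, 101--}

-0010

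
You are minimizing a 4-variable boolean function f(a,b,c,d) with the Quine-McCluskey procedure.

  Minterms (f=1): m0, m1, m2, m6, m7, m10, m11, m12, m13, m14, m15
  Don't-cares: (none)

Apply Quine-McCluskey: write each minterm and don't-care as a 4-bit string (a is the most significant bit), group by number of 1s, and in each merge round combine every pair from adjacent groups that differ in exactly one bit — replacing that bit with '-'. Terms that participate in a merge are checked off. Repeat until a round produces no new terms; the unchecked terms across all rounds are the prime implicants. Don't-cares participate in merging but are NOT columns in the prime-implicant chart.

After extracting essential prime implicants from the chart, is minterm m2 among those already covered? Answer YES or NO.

NO

[col 0] 0000*, 0001*, 0010*, 0110*, 0111*, 1010*, 1011*, 1100*, 1101*, 1110*, 1111*
[col 1] -010*, -110*, -111*, 0-10*, 00-0, 000-, 011-*, 1-10*, 1-11*, 101-*, 11-0*, 11-1*, 110-*, 111-*
[col 2] --10, -11-, 1-1-, 11--
Prime implicants: --10, -11-, 00-0, 000-, 1-1-, 11--
PI chart (minterm → PIs covering it):
  0 | 00-0,000-
  1 | 000-  (sole → essential)
  2 | --10,00-0
  6 | --10,-11-
  7 | -11-  (sole → essential)
  10 | --10,1-1-
  11 | 1-1-  (sole → essential)
  12 | 11--  (sole → essential)
  13 | 11--  (sole → essential)
  14 | --10,-11-,1-1-,11--
  15 | -11-,1-1-,11--
Essential prime implicants: -11-, 000-, 1-1-, 11--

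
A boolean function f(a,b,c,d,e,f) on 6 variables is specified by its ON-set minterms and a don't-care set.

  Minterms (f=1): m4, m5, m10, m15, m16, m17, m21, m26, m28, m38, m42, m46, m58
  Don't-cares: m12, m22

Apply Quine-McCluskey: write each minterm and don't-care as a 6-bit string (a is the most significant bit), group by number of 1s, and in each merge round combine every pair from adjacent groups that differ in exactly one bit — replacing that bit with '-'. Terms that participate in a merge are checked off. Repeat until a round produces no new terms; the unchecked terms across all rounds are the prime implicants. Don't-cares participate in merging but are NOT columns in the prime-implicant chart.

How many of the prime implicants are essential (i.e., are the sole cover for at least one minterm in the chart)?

5

[col 0] 000100*, 000101*, 001010*, 001100*, 001111, 010000*, 010001*, 010101*, 010110, 011010*, 011100*, 100110*, 101010*, 101110*, 111010*
[col 1] -01010*, -11010*, 0-0101, 0-1010*, 0-1100, 00-100, 00010-, 010-01, 01000-, 1-1010*, 10-110, 101-10
[col 2] --1010
Prime implicants: --1010, 0-0101, 0-1100, 00-100, 00010-, 001111, 010-01, 01000-, 010110, 10-110, 101-10
PI chart (minterm → PIs covering it):
  4 | 00-100,00010-
  5 | 0-0101,00010-
  10 | --1010  (sole → essential)
  15 | 001111  (sole → essential)
  16 | 01000-  (sole → essential)
  17 | 010-01,01000-
  21 | 0-0101,010-01
  26 | --1010  (sole → essential)
  28 | 0-1100  (sole → essential)
  38 | 10-110  (sole → essential)
  42 | --1010,101-10
  46 | 10-110,101-10
  58 | --1010  (sole → essential)
Essential prime implicants: --1010, 0-1100, 001111, 01000-, 10-110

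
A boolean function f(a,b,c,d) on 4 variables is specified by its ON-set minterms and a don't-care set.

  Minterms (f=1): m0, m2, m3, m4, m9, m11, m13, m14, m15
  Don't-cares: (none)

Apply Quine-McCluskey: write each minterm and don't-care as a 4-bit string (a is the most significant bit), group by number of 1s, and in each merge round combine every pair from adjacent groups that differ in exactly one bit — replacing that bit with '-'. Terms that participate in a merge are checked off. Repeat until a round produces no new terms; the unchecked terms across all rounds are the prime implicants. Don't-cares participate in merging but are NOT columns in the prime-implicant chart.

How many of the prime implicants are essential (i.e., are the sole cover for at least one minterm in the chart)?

3

[col 0] 0000*, 0010*, 0011*, 0100*, 1001*, 1011*, 1101*, 1110*, 1111*
[col 1] -011, 0-00, 00-0, 001-, 1-01*, 1-11*, 10-1*, 11-1*, 111-
[col 2] 1--1
Prime implicants: -011, 0-00, 00-0, 001-, 1--1, 111-
PI chart (minterm → PIs covering it):
  0 | 0-00,00-0
  2 | 00-0,001-
  3 | -011,001-
  4 | 0-00  (sole → essential)
  9 | 1--1  (sole → essential)
  11 | -011,1--1
  13 | 1--1  (sole → essential)
  14 | 111-  (sole → essential)
  15 | 1--1,111-
Essential prime implicants: 0-00, 1--1, 111-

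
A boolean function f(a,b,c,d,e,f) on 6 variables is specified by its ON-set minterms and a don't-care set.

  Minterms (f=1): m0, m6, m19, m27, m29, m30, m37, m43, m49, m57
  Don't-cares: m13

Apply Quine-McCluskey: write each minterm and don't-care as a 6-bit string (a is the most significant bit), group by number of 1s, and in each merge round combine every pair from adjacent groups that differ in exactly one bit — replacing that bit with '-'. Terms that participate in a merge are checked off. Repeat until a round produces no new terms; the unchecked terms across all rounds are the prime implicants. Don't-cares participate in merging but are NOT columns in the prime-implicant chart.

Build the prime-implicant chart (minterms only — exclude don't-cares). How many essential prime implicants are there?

8

size-2^0 implicants → 000000  000110  001101(✓)  010011(✓)  011011(✓)  011101(✓)  011110  100101  101011  110001(✓)  111001(✓)
size-2^1 implicants → 0-1101  01-011  11-001
Unchecked terms (primes): 0-1101, 000000, 000110, 01-011, 011110, 100101, 101011, 11-001
Minterm coverage:
  m0 ⊆ 000000 [E]
  m6 ⊆ 000110 [E]
  m19 ⊆ 01-011 [E]
  m27 ⊆ 01-011 [E]
  m29 ⊆ 0-1101 [E]
  m30 ⊆ 011110 [E]
  m37 ⊆ 100101 [E]
  m43 ⊆ 101011 [E]
  m49 ⊆ 11-001 [E]
  m57 ⊆ 11-001 [E]
E = {0-1101, 000000, 000110, 01-011, 011110, 100101, 101011, 11-001}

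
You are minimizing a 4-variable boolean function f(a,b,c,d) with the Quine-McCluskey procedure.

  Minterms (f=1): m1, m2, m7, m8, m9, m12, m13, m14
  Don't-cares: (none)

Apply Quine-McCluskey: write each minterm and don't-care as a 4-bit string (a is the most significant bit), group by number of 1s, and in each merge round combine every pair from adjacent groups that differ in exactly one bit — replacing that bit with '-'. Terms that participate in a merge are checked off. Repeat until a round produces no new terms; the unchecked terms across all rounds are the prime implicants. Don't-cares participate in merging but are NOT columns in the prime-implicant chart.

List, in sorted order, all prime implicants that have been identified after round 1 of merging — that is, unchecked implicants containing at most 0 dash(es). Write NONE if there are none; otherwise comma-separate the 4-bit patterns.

0010, 0111

Round 0: 0001✓ 0010 0111 1000✓ 1001✓ 1100✓ 1101✓ 1110✓
Round 1: -001 1-00✓ 1-01✓ 100-✓ 11-0 110-✓
Round 2: 1-0-
PIs = {-001, 0010, 0111, 1-0-, 11-0}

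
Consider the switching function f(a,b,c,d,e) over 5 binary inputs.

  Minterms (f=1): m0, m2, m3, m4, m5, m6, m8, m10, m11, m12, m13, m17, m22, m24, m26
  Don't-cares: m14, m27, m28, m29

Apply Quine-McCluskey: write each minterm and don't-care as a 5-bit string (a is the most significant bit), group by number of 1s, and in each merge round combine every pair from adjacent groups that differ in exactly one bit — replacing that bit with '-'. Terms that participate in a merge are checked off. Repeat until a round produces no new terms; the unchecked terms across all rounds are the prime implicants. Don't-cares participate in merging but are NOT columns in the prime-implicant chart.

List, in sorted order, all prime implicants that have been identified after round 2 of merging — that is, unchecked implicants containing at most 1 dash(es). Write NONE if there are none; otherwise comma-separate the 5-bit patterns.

-0110, 10001

size-2^0 implicants → 00000(✓)  00010(✓)  00011(✓)  00100(✓)  00101(✓)  00110(✓)  01000(✓)  01010(✓)  01011(✓)  01100(✓)  01101(✓)  01110(✓)  10001  10110(✓)  11000(✓)  11010(✓)  11011(✓)  11100(✓)  11101(✓)
size-2^1 implicants → -0110  -1000(✓)  -1010(✓)  -1011(✓)  -1100(✓)  -1101(✓)  0-000(✓)  0-010(✓)  0-011(✓)  0-100(✓)  0-101(✓)  0-110(✓)  00-00(✓)  00-10(✓)  000-0(✓)  0001-(✓)  001-0(✓)  0010-(✓)  01-00(✓)  01-10(✓)  010-0(✓)  0101-(✓)  011-0(✓)  0110-(✓)  11-00(✓)  110-0(✓)  1101-(✓)  1110-(✓)
size-2^2 implicants → -1-00  -10-0  -101-  -110-  0--00(✓)  0--10(✓)  0-0-0(✓)  0-01-  0-1-0(✓)  0-10-  00--0(✓)  01--0(✓)
size-2^3 implicants → 0---0
Unchecked terms (primes): -0110, -1-00, -10-0, -101-, -110-, 0---0, 0-01-, 0-10-, 10001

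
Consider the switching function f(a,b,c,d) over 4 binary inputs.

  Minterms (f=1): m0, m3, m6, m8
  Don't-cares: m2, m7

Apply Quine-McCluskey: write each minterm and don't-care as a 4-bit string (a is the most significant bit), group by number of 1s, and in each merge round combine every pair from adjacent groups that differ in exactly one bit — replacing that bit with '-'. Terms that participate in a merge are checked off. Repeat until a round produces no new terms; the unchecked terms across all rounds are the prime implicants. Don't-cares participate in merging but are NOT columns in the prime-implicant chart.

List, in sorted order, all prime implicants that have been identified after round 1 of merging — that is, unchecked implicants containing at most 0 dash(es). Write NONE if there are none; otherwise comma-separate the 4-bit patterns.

NONE

Round 0: 0000✓ 0010✓ 0011✓ 0110✓ 0111✓ 1000✓
Round 1: -000 0-10✓ 0-11✓ 00-0 001-✓ 011-✓
Round 2: 0-1-
PIs = {-000, 0-1-, 00-0}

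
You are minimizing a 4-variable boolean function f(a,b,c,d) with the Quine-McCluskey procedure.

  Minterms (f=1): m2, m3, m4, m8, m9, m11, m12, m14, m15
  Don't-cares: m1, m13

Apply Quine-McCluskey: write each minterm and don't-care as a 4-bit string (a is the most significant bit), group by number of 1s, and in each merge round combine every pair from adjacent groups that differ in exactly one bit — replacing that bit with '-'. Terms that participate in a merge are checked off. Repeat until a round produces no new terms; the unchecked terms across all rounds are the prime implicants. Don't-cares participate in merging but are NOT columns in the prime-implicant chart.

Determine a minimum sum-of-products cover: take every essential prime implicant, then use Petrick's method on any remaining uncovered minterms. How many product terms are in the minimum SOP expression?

Round 0: 0001✓ 0010✓ 0011✓ 0100✓ 1000✓ 1001✓ 1011✓ 1100✓ 1101✓ 1110✓ 1111✓
Round 1: -001✓ -011✓ -100 00-1✓ 001- 1-00✓ 1-01✓ 1-11✓ 10-1✓ 100-✓ 11-0✓ 11-1✓ 110-✓ 111-✓
Round 2: -0-1 1--1 1-0- 11--
PIs = {-0-1, -100, 001-, 1--1, 1-0-, 11--}
Coverage chart:
  m2: 001- ←essential
  m3: -0-1,001-
  m4: -100 ←essential
  m8: 1-0- ←essential
  m9: -0-1,1--1,1-0-
  m11: -0-1,1--1
  m12: -100,1-0-,11--
  m14: 11-- ←essential
  m15: 1--1,11--
Essential: -100, 001-, 1-0-, 11--
Petrick residual → -0-1
Min cover (5 terms): b'd + bc'd' + a'b'c + ac' + ab

5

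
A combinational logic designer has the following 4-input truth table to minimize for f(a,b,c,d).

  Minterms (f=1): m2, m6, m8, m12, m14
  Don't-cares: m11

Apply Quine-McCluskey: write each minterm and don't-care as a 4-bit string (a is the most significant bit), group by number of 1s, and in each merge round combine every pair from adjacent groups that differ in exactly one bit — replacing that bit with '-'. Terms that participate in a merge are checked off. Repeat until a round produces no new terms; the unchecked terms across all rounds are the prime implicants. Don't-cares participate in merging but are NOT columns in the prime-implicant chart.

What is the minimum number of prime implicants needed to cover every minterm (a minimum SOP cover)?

[col 0] 0010*, 0110*, 1000*, 1011, 1100*, 1110*
[col 1] -110, 0-10, 1-00, 11-0
Prime implicants: -110, 0-10, 1-00, 1011, 11-0
PI chart (minterm → PIs covering it):
  2 | 0-10  (sole → essential)
  6 | -110,0-10
  8 | 1-00  (sole → essential)
  12 | 1-00,11-0
  14 | -110,11-0
Essential prime implicants: 0-10, 1-00
Petrick residual → -110
Minimum SOP uses 3 PIs: bcd' + a'cd' + ac'd'

3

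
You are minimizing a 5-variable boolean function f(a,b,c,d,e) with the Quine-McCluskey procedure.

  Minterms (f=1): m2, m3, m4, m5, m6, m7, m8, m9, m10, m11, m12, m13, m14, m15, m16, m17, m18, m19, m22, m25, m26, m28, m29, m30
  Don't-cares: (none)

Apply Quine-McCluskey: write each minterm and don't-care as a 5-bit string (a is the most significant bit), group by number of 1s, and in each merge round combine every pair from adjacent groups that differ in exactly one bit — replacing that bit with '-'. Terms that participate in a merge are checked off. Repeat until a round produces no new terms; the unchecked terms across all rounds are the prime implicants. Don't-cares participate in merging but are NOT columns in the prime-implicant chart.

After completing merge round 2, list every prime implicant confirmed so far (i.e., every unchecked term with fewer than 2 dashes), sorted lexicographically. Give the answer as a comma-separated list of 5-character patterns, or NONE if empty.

1-001

[col 0] 00010*, 00011*, 00100*, 00101*, 00110*, 00111*, 01000*, 01001*, 01010*, 01011*, 01100*, 01101*, 01110*, 01111*, 10000*, 10001*, 10010*, 10011*, 10110*, 11001*, 11010*, 11100*, 11101*, 11110*
[col 1] -0010*, -0011*, -0110*, -1001*, -1010*, -1100*, -1101*, -1110*, 0-010*, 0-011*, 0-100*, 0-101*, 0-110*, 0-111*, 00-10*, 00-11*, 0001-*, 001-0*, 001-1*, 0010-*, 0011-*, 01-00*, 01-01*, 01-10*, 01-11*, 010-0*, 010-1*, 0100-*, 0101-*, 011-0*, 011-1*, 0110-*, 0111-*, 1-001, 1-010*, 1-110*, 10-10*, 100-0*, 100-1*, 1000-*, 1001-*, 11-01*, 11-10*, 111-0*, 1110-*
[col 2] --010*, --110*, -0-10*, -001-, -1-01, -1-10*, -11-0, -110-, 0--10*, 0--11*, 0-01-*, 0-1-0*, 0-1-1*, 0-10-*, 0-11-*, 00-1-*, 001--*, 01--0*, 01--1*, 01-0-*, 01-1-*, 010--*, 011--*, 1--10*, 100--
[col 3] ---10, 0--1-, 0-1--, 01---
Prime implicants: ---10, -001-, -1-01, -11-0, -110-, 0--1-, 0-1--, 01---, 1-001, 100--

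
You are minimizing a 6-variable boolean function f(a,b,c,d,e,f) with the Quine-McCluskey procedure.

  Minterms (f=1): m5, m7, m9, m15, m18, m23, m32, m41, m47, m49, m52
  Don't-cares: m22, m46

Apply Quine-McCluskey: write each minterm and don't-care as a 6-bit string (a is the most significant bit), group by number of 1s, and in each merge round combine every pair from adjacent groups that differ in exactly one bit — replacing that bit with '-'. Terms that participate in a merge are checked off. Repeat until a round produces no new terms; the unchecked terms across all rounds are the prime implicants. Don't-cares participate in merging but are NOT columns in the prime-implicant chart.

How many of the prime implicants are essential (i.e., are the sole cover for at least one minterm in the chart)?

[col 0] 000101*, 000111*, 001001*, 001111*, 010010*, 010110*, 010111*, 100000, 101001*, 101110*, 101111*, 110001, 110100
[col 1] -01001, -01111, 0-0111, 00-111, 0001-1, 010-10, 01011-, 10111-
Prime implicants: -01001, -01111, 0-0111, 00-111, 0001-1, 010-10, 01011-, 100000, 10111-, 110001, 110100
PI chart (minterm → PIs covering it):
  5 | 0001-1  (sole → essential)
  7 | 0-0111,00-111,0001-1
  9 | -01001  (sole → essential)
  15 | -01111,00-111
  18 | 010-10  (sole → essential)
  23 | 0-0111,01011-
  32 | 100000  (sole → essential)
  41 | -01001  (sole → essential)
  47 | -01111,10111-
  49 | 110001  (sole → essential)
  52 | 110100  (sole → essential)
Essential prime implicants: -01001, 0001-1, 010-10, 100000, 110001, 110100

6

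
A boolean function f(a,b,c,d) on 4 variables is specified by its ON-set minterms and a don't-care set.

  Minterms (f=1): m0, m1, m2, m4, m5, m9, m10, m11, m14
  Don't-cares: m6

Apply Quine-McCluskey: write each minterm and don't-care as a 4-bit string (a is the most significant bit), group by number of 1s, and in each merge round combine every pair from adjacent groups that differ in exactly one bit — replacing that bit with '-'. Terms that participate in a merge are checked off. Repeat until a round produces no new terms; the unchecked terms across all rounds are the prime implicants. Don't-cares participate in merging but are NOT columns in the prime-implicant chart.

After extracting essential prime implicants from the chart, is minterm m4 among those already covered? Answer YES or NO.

YES

size-2^0 implicants → 0000(✓)  0001(✓)  0010(✓)  0100(✓)  0101(✓)  0110(✓)  1001(✓)  1010(✓)  1011(✓)  1110(✓)
size-2^1 implicants → -001  -010(✓)  -110(✓)  0-00(✓)  0-01(✓)  0-10(✓)  00-0(✓)  000-(✓)  01-0(✓)  010-(✓)  1-10(✓)  10-1  101-
size-2^2 implicants → --10  0--0  0-0-
Unchecked terms (primes): --10, -001, 0--0, 0-0-, 10-1, 101-
Minterm coverage:
  m0 ⊆ 0--0,0-0-
  m1 ⊆ -001,0-0-
  m2 ⊆ --10,0--0
  m4 ⊆ 0--0,0-0-
  m5 ⊆ 0-0- [E]
  m9 ⊆ -001,10-1
  m10 ⊆ --10,101-
  m11 ⊆ 10-1,101-
  m14 ⊆ --10 [E]
E = {--10, 0-0-}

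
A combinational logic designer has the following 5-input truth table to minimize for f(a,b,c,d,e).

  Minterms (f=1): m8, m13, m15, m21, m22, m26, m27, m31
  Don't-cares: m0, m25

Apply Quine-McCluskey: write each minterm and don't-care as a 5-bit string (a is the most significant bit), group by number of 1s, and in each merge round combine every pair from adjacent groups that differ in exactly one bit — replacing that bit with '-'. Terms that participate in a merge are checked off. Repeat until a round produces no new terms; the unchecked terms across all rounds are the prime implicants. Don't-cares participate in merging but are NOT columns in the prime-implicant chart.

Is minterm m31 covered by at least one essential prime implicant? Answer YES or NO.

NO

Round 0: 00000✓ 01000✓ 01101✓ 01111✓ 10101 10110 11001✓ 11010✓ 11011✓ 11111✓
Round 1: -1111 0-000 011-1 11-11 110-1 1101-
PIs = {-1111, 0-000, 011-1, 10101, 10110, 11-11, 110-1, 1101-}
Coverage chart:
  m8: 0-000 ←essential
  m13: 011-1 ←essential
  m15: -1111,011-1
  m21: 10101 ←essential
  m22: 10110 ←essential
  m26: 1101- ←essential
  m27: 11-11,110-1,1101-
  m31: -1111,11-11
Essential: 0-000, 011-1, 10101, 10110, 1101-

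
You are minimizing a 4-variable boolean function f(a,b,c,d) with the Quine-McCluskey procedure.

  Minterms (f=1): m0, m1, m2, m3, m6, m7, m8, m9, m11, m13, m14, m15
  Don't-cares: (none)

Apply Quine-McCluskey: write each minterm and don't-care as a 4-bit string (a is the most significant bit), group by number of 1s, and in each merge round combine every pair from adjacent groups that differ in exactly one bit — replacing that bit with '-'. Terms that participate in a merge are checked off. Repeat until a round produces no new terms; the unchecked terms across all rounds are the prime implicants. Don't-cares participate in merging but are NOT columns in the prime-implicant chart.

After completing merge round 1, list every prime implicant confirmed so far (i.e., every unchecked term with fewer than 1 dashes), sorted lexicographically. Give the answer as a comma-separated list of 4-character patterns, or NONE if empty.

NONE

Round 0: 0000✓ 0001✓ 0010✓ 0011✓ 0110✓ 0111✓ 1000✓ 1001✓ 1011✓ 1101✓ 1110✓ 1111✓
Round 1: -000✓ -001✓ -011✓ -110✓ -111✓ 0-10✓ 0-11✓ 00-0✓ 00-1✓ 000-✓ 001-✓ 011-✓ 1-01✓ 1-11✓ 10-1✓ 100-✓ 11-1✓ 111-✓
Round 2: --11 -0-1 -00- -11- 0-1- 00-- 1--1
PIs = {--11, -0-1, -00-, -11-, 0-1-, 00--, 1--1}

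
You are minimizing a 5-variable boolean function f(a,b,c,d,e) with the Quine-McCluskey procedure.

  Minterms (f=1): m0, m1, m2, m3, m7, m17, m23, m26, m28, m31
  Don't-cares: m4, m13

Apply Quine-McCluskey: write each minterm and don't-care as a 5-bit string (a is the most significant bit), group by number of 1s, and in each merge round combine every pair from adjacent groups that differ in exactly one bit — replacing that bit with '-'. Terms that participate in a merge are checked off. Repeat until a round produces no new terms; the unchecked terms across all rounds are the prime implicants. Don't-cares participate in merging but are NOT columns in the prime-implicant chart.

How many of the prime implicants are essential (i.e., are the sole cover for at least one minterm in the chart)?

Round 0: 00000✓ 00001✓ 00010✓ 00011✓ 00100✓ 00111✓ 01101 10001✓ 10111✓ 11010 11100 11111✓
Round 1: -0001 -0111 00-00 00-11 000-0✓ 000-1✓ 0000-✓ 0001-✓ 1-111
Round 2: 000--
PIs = {-0001, -0111, 00-00, 00-11, 000--, 01101, 1-111, 11010, 11100}
Coverage chart:
  m0: 00-00,000--
  m1: -0001,000--
  m2: 000-- ←essential
  m3: 00-11,000--
  m7: -0111,00-11
  m17: -0001 ←essential
  m23: -0111,1-111
  m26: 11010 ←essential
  m28: 11100 ←essential
  m31: 1-111 ←essential
Essential: -0001, 000--, 1-111, 11010, 11100

5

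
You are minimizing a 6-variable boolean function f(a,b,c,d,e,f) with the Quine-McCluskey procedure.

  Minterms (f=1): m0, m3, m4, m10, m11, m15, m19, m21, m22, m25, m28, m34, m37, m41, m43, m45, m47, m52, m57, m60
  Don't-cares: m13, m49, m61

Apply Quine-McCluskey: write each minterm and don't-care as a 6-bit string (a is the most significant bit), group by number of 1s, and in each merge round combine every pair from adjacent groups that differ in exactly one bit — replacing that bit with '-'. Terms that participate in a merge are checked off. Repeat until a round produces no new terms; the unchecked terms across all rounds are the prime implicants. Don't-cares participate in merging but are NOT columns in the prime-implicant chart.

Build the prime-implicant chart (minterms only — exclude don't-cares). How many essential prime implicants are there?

[col 0] 000000*, 000011*, 000100*, 001010*, 001011*, 001101*, 001111*, 010011*, 010101, 010110, 011001*, 011100*, 100010, 100101*, 101001*, 101011*, 101101*, 101111*, 110001*, 110100*, 111001*, 111100*, 111101*
[col 1] -01011*, -01101*, -01111*, -11001, -11100, 0-0011, 00-011, 000-00, 001-11*, 00101-, 0011-1*, 1-1001*, 1-1101*, 10-101, 101-01*, 101-11*, 1010-1*, 1011-1*, 11-001, 11-100, 111-01*, 11110-
[col 2] -01-11, -011-1, 1-1-01, 101--1
Prime implicants: -01-11, -011-1, -11001, -11100, 0-0011, 00-011, 000-00, 00101-, 010101, 010110, 1-1-01, 10-101, 100010, 101--1, 11-001, 11-100, 11110-
PI chart (minterm → PIs covering it):
  0 | 000-00  (sole → essential)
  3 | 0-0011,00-011
  4 | 000-00  (sole → essential)
  10 | 00101-  (sole → essential)
  11 | -01-11,00-011,00101-
  15 | -01-11,-011-1
  19 | 0-0011  (sole → essential)
  21 | 010101  (sole → essential)
  22 | 010110  (sole → essential)
  25 | -11001  (sole → essential)
  28 | -11100  (sole → essential)
  34 | 100010  (sole → essential)
  37 | 10-101  (sole → essential)
  41 | 1-1-01,101--1
  43 | -01-11,101--1
  45 | -011-1,1-1-01,10-101,101--1
  47 | -01-11,-011-1,101--1
  52 | 11-100  (sole → essential)
  57 | -11001,1-1-01,11-001
  60 | -11100,11-100,11110-
Essential prime implicants: -11001, -11100, 0-0011, 000-00, 00101-, 010101, 010110, 10-101, 100010, 11-100

10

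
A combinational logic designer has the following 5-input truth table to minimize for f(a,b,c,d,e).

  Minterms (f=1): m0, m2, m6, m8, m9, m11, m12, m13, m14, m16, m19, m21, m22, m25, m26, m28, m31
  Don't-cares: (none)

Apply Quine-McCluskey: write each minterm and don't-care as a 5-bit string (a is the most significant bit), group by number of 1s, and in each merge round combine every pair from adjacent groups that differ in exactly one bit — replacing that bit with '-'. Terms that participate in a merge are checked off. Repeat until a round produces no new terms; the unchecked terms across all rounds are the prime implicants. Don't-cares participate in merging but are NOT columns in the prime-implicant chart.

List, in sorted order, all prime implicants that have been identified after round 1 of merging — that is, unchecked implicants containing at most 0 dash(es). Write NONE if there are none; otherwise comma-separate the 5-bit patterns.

size-2^0 implicants → 00000(✓)  00010(✓)  00110(✓)  01000(✓)  01001(✓)  01011(✓)  01100(✓)  01101(✓)  01110(✓)  10000(✓)  10011  10101  10110(✓)  11001(✓)  11010  11100(✓)  11111
size-2^1 implicants → -0000  -0110  -1001  -1100  0-000  0-110  00-10  000-0  01-00(✓)  01-01(✓)  010-1  0100-(✓)  011-0  0110-(✓)
size-2^2 implicants → 01-0-
Unchecked terms (primes): -0000, -0110, -1001, -1100, 0-000, 0-110, 00-10, 000-0, 01-0-, 010-1, 011-0, 10011, 10101, 11010, 11111

10011, 10101, 11010, 11111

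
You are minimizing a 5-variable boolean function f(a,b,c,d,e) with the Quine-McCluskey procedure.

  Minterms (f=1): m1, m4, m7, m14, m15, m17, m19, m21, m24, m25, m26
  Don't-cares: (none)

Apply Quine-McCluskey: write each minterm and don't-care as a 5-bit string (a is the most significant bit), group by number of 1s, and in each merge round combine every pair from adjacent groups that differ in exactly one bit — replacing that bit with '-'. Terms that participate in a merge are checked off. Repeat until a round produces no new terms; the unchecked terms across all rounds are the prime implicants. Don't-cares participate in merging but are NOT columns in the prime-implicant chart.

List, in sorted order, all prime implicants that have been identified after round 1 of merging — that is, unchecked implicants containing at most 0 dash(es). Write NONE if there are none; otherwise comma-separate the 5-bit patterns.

00100

size-2^0 implicants → 00001(✓)  00100  00111(✓)  01110(✓)  01111(✓)  10001(✓)  10011(✓)  10101(✓)  11000(✓)  11001(✓)  11010(✓)
size-2^1 implicants → -0001  0-111  0111-  1-001  10-01  100-1  110-0  1100-
Unchecked terms (primes): -0001, 0-111, 00100, 0111-, 1-001, 10-01, 100-1, 110-0, 1100-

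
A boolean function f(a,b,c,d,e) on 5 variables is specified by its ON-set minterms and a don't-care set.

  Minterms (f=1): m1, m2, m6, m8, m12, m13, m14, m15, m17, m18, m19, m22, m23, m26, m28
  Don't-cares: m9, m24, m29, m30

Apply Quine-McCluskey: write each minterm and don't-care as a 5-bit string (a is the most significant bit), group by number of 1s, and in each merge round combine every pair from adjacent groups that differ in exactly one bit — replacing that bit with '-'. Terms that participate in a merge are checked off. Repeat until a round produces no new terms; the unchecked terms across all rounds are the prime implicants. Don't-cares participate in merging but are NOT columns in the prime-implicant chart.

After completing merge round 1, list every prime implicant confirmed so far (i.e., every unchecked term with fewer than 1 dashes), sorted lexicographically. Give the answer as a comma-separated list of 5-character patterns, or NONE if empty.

size-2^0 implicants → 00001(✓)  00010(✓)  00110(✓)  01000(✓)  01001(✓)  01100(✓)  01101(✓)  01110(✓)  01111(✓)  10001(✓)  10010(✓)  10011(✓)  10110(✓)  10111(✓)  11000(✓)  11010(✓)  11100(✓)  11101(✓)  11110(✓)
size-2^1 implicants → -0001  -0010(✓)  -0110(✓)  -1000(✓)  -1100(✓)  -1101(✓)  -1110(✓)  0-001  0-110(✓)  00-10(✓)  01-00(✓)  01-01(✓)  0100-(✓)  011-0(✓)  011-1(✓)  0110-(✓)  0111-(✓)  1-010(✓)  1-110(✓)  10-10(✓)  10-11(✓)  100-1  1001-(✓)  1011-(✓)  11-00(✓)  11-10(✓)  110-0(✓)  111-0(✓)  1110-(✓)
size-2^2 implicants → --110  -0-10  -1-00  -11-0  -110-  01-0-  011--  1--10  10-1-  11--0
Unchecked terms (primes): --110, -0-10, -0001, -1-00, -11-0, -110-, 0-001, 01-0-, 011--, 1--10, 10-1-, 100-1, 11--0

NONE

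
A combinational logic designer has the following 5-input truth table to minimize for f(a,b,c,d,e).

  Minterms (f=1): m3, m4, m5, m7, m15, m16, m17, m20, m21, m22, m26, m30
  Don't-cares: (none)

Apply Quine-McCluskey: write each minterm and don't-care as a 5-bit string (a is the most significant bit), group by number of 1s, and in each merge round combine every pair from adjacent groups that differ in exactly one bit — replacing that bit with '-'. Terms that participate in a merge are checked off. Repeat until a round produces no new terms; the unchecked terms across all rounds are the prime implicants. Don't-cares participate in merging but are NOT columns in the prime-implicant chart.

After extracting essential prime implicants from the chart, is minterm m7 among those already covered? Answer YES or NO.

Round 0: 00011✓ 00100✓ 00101✓ 00111✓ 01111✓ 10000✓ 10001✓ 10100✓ 10101✓ 10110✓ 11010✓ 11110✓
Round 1: -0100✓ -0101✓ 0-111 00-11 001-1 0010-✓ 1-110 10-00✓ 10-01✓ 1000-✓ 101-0 1010-✓ 11-10
Round 2: -010- 10-0-
PIs = {-010-, 0-111, 00-11, 001-1, 1-110, 10-0-, 101-0, 11-10}
Coverage chart:
  m3: 00-11 ←essential
  m4: -010- ←essential
  m5: -010-,001-1
  m7: 0-111,00-11,001-1
  m15: 0-111 ←essential
  m16: 10-0- ←essential
  m17: 10-0- ←essential
  m20: -010-,10-0-,101-0
  m21: -010-,10-0-
  m22: 1-110,101-0
  m26: 11-10 ←essential
  m30: 1-110,11-10
Essential: -010-, 0-111, 00-11, 10-0-, 11-10

YES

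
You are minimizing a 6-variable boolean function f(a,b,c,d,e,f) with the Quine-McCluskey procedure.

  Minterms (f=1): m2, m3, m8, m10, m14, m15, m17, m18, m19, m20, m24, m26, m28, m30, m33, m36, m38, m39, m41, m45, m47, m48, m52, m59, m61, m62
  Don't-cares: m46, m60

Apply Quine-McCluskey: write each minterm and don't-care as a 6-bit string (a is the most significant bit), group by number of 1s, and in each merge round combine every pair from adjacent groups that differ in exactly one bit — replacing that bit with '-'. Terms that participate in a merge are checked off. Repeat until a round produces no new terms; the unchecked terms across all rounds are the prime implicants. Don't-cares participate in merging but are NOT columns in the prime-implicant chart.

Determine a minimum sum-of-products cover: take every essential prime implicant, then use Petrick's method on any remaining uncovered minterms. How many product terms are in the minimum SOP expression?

12

Round 0: 000010✓ 000011✓ 001000✓ 001010✓ 001110✓ 001111✓ 010001✓ 010010✓ 010011✓ 010100✓ 011000✓ 011010✓ 011100✓ 011110✓ 100001✓ 100100✓ 100110✓ 100111✓ 101001✓ 101101✓ 101110✓ 101111✓ 110000✓ 110100✓ 111011 111100✓ 111101✓ 111110✓
Round 1: -01110✓ -01111✓ -10100✓ -11100✓ -11110✓ 0-0010✓ 0-0011✓ 0-1000✓ 0-1010✓ 0-1110✓ 00-010✓ 00001-✓ 001-10✓ 0010-0✓ 00111-✓ 01-010✓ 01-100✓ 0100-1 01001-✓ 011-00✓ 011-10✓ 0110-0✓ 0111-0✓ 1-0100 1-1101 1-1110✓ 10-001 10-110✓ 10-111✓ 1001-0 10011-✓ 101-01 1011-1 10111-✓ 11-100✓ 110-00 1111-0✓ 11110-
Round 2: --1110 -0111- -1-100 -111-0 0--010 0-001- 0-1-10 0-10-0 011--0 10-11-
PIs = {--1110, -0111-, -1-100, -111-0, 0--010, 0-001-, 0-1-10, 0-10-0, 0100-1, 011--0, 1-0100, 1-1101, 10-001, 10-11-, 1001-0, 101-01, 1011-1, 110-00, 111011, 11110-}
Coverage chart:
  m2: 0--010,0-001-
  m3: 0-001- ←essential
  m8: 0-10-0 ←essential
  m10: 0--010,0-1-10,0-10-0
  m14: --1110,-0111-,0-1-10
  m15: -0111- ←essential
  m17: 0100-1 ←essential
  m18: 0--010,0-001-
  m19: 0-001-,0100-1
  m20: -1-100 ←essential
  m24: 0-10-0,011--0
  m26: 0--010,0-1-10,0-10-0,011--0
  m28: -1-100,-111-0,011--0
  m30: --1110,-111-0,0-1-10,011--0
  m33: 10-001 ←essential
  m36: 1-0100,1001-0
  m38: 10-11-,1001-0
  m39: 10-11- ←essential
  m41: 10-001,101-01
  m45: 1-1101,101-01,1011-1
  m47: -0111-,10-11-,1011-1
  m48: 110-00 ←essential
  m52: -1-100,1-0100,110-00
  m59: 111011 ←essential
  m61: 1-1101,11110-
  m62: --1110,-111-0
Essential: -0111-, -1-100, 0-001-, 0-10-0, 0100-1, 10-001, 10-11-, 110-00, 111011
Petrick residual → --1110, 1-0100, 1-1101
Min cover (12 terms): cdef' + b'cde + bde'f' + a'c'd'e + a'cd'f' + a'bc'd'f + ac'de'f' + acde'f + ab'd'e'f + ab'de + abc'e'f' + abcd'ef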